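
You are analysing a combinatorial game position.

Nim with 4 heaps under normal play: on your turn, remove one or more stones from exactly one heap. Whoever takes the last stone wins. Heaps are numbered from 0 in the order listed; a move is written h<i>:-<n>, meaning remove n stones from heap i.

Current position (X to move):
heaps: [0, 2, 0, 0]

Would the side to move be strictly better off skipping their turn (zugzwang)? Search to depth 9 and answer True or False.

[(0,2,0,0)] X move#1: h1:-1:-1/(0,1,0,0), h1:-2:+1/(0,0,0,0)*
[(0,0,0,0)] end (terminal -1, O#2); searched (0,2,0,0) to 9
suppose X passes — search the same position with O to move:
pass> [(0,2,0,0)] O move#1: h1:-1:-1/(0,1,0,0), h1:-2:+1/(0,0,0,0)*
pass> [(0,0,0,0)] end (terminal -1, X#2); searched (0,2,0,0) to 9
for X: play +1, pass -1

zugzwang((0,2,0,0), X) = False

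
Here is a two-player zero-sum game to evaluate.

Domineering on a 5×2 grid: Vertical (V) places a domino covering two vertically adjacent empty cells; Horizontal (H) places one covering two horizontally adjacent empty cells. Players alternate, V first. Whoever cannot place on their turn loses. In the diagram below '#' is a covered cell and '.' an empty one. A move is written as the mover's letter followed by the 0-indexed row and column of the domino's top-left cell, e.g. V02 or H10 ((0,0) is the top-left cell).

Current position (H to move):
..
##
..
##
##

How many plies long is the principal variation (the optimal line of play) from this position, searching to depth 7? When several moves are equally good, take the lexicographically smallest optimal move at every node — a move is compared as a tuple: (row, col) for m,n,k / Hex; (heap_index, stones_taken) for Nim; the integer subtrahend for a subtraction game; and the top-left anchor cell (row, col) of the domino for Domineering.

[../##/../##/##] H move#1: H00:+1/##/##/../##/##*, H20:+1/../##/##/##/##
[##/##/../##/##] end (terminal -1, V#2); searched ../##/../##/## to 7

PV length from [../##/../##/##]: 1 ply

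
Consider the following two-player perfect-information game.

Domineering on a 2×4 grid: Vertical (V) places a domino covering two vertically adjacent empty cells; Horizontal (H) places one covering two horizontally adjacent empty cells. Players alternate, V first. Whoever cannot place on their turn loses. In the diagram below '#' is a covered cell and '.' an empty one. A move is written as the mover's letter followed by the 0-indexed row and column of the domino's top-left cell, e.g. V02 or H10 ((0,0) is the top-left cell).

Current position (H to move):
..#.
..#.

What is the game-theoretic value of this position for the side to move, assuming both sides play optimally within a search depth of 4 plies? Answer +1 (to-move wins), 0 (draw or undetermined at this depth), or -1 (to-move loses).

[..#./..#.] H move#1: H00:+1/###./..#.*, H10:+1/..#./###.
[###./..#.] V move#2: V03:-1/####/..##*
[####/..##] H move#3: H10:+1/####/####*
[####/####] end (terminal -1, V#4); searched ..#./..#. to 4

value(..#./..#., H) = +1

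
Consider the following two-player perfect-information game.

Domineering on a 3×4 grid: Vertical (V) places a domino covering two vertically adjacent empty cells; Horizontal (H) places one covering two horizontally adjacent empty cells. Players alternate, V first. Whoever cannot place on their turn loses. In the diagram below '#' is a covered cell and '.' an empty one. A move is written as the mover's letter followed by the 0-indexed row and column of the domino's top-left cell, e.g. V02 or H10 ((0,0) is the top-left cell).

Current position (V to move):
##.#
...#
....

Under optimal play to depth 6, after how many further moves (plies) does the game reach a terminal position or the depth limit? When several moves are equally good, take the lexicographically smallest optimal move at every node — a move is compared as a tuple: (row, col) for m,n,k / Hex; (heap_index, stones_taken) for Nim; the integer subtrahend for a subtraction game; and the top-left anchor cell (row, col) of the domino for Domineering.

[##.#/...#/....] V move#1: V02:-1/####/..##/...., V10:-1/##.#/#..#/#..., V11:+1/##.#/.#.#/.#..*, V12:-1/##.#/..##/..#.
[##.#/.#.#/.#..] H move#2: H22:-1/##.#/.#.#/.###*
[##.#/.#.#/.###] V move#3: V02:+1/####/.###/.###*, V10:+1/##.#/##.#/####
[####/.###/.###] end (terminal -1, H#4); searched ##.#/...#/.... to 6

PV length from [##.#/...#/....]: 3 plies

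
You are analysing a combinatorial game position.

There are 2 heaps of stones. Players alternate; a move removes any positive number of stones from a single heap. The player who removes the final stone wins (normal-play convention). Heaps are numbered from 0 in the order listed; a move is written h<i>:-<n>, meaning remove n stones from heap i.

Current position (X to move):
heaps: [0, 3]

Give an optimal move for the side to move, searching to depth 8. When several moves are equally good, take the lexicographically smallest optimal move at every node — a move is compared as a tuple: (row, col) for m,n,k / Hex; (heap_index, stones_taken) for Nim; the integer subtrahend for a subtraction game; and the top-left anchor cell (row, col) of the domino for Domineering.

X's best at [(0,3)]: h1:-3

[(0,3)] X move#1: h1:-1:-1/(0,2), h1:-2:-1/(0,1), h1:-3:+1/(0,0)*
[(0,0)] end (terminal -1, O#2); searched (0,3) to 8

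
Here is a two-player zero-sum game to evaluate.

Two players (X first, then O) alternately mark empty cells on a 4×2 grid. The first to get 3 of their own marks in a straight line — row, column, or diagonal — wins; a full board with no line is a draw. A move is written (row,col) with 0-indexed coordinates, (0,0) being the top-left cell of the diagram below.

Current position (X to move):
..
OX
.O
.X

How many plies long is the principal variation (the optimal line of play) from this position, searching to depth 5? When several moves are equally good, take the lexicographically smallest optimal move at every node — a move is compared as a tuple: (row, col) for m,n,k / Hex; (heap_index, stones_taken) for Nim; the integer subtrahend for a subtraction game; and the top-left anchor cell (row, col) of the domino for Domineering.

ply 1, X at ../OX/.O/.X | (0,0)=+0→X./OX/.O/.X*; (0,1)=-1→.X/OX/.O/.X; (2,0)=+0→../OX/XO/.X; (3,0)=+0→../OX/.O/XX
ply 2, O at X./OX/.O/.X | (0,1)=+0→XO/OX/.O/.X*; (2,0)=+0→X./OX/OO/.X; (3,0)=+0→X./OX/.O/OX
ply 3, X at XO/OX/.O/.X | (2,0)=+0→XO/OX/XO/.X*; (3,0)=+0→XO/OX/.O/XX
ply 4, O at XO/OX/XO/.X | (3,0)=+0→XO/OX/XO/OX*
ply 5: XO/OX/XO/OX is terminal +0 (X); from ../OX/.O/.X depth 5

PV length from [../OX/.O/.X]: 4 plies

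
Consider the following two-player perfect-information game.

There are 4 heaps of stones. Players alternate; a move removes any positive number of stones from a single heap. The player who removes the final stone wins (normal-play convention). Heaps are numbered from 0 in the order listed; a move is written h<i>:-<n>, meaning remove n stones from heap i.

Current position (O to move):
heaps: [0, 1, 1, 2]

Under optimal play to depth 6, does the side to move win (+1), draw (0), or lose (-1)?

value((0,1,1,2), O) = +1

ply 1, O at (0,1,1,2) | h1:-1=-1→(0,0,1,2); h2:-1=-1→(0,1,0,2); h3:-1=-1→(0,1,1,1); h3:-2=+1→(0,1,1,0)*
ply 2, X at (0,1,1,0) | h1:-1=-1→(0,0,1,0)*; h2:-1=-1→(0,1,0,0)
ply 3, O at (0,0,1,0) | h2:-1=+1→(0,0,0,0)*
ply 4: (0,0,0,0) is terminal -1 (X); from (0,1,1,2) depth 6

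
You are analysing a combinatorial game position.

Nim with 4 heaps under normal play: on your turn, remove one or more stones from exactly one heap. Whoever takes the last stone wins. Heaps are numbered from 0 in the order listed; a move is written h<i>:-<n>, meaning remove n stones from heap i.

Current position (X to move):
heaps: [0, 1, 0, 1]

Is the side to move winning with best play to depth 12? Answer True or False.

p1 X@[(0,1,0,1)]: h1:-1[(0,0,0,1)]-1* h3:-1[(0,1,0,0)]-1
p2 O@[(0,0,0,1)]: h3:-1[(0,0,0,0)]+1*
p3 X@[(0,0,0,0)] terminal -1; root [(0,1,0,1)] d12

X winning at [(0,1,0,1)]: False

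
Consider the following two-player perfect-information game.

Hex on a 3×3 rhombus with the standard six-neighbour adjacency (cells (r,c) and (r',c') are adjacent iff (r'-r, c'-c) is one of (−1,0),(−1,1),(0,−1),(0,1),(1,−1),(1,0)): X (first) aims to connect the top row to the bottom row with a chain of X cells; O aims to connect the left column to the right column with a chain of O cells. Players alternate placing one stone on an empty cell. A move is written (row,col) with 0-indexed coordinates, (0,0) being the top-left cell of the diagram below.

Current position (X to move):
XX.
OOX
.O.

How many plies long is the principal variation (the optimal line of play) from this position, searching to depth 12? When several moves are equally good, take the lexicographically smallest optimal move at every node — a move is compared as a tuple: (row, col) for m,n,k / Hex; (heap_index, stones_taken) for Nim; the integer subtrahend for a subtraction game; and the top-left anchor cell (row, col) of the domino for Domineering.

[XX./OOX/.O.] X move#1: (0,2):-1/XXX/OOX/.O.*, (2,0):-1/XX./OOX/XO., (2,2):-1/XX./OOX/.OX
[XXX/OOX/.O.] O move#2: (2,0):-1/XXX/OOX/OO., (2,2):+1/XXX/OOX/.OO*
[XXX/OOX/.OO] end (terminal -1, X#3); searched XX./OOX/.O. to 12

PV length from [XX./OOX/.O.]: 2 plies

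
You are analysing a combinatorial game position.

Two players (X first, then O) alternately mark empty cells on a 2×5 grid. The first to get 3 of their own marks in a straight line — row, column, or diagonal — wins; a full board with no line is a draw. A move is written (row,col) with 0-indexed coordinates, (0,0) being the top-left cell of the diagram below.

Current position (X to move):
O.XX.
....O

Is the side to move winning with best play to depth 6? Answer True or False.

X winning at [O.XX./....O]: True

p1 X@[O.XX./....O]: (0,1)[OXXX./....O]+1* (0,4)[O.XXX/....O]+1 (1,0)[O.XX./X...O]+1 (1,1)[O.XX./.X..O]+1 (1,2)[O.XX./..X.O]+1 (1,3)[O.XX./...XO]+1
p2 O@[OXXX./....O] terminal -1; root [O.XX./....O] d6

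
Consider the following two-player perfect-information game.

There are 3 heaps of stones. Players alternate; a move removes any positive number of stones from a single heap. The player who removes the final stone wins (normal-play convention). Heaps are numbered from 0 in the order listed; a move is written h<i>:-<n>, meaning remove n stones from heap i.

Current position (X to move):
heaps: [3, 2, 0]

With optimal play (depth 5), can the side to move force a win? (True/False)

ply 1, X at (3,2,0) | h0:-1=+1→(2,2,0)*; h0:-2=-1→(1,2,0); h0:-3=-1→(0,2,0); h1:-1=-1→(3,1,0); h1:-2=-1→(3,0,0)
ply 2, O at (2,2,0) | h0:-1=-1→(1,2,0)*; h0:-2=-1→(0,2,0); h1:-1=-1→(2,1,0); h1:-2=-1→(2,0,0)
ply 3, X at (1,2,0) | h0:-1=-1→(0,2,0); h1:-1=+1→(1,1,0)*; h1:-2=-1→(1,0,0)
ply 4, O at (1,1,0) | h0:-1=-1→(0,1,0)*; h1:-1=-1→(1,0,0)
ply 5, X at (0,1,0) | h1:-1=+1→(0,0,0)*
ply 6: (0,0,0) is terminal -1 (O); from (3,2,0) depth 5

X winning at [(3,2,0)]: True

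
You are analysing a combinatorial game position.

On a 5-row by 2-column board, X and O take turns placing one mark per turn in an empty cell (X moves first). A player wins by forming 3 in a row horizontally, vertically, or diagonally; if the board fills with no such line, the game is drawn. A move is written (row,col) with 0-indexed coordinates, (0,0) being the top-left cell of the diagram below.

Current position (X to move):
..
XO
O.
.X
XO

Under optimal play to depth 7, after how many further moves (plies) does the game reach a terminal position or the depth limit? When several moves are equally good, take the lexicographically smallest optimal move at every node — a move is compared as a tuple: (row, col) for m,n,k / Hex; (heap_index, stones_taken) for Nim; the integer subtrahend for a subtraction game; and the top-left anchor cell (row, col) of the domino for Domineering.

PV length from [../XO/O./.X/XO]: 4 plies

[../XO/O./.X/XO] X move#1: (0,0):+0/X./XO/O./.X/XO*, (0,1):+0/.X/XO/O./.X/XO, (2,1):+0/../XO/OX/.X/XO, (3,0):+0/../XO/O./XX/XO
[X./XO/O./.X/XO] O move#2: (0,1):+0/XO/XO/O./.X/XO*, (2,1):+0/X./XO/OO/.X/XO, (3,0):+0/X./XO/O./OX/XO
[XO/XO/O./.X/XO] X move#3: (2,1):+0/XO/XO/OX/.X/XO*, (3,0):-1/XO/XO/O./XX/XO
[XO/XO/OX/.X/XO] O move#4: (3,0):+0/XO/XO/OX/OX/XO*
[XO/XO/OX/OX/XO] end (terminal +0, X#5); searched ../XO/O./.X/XO to 7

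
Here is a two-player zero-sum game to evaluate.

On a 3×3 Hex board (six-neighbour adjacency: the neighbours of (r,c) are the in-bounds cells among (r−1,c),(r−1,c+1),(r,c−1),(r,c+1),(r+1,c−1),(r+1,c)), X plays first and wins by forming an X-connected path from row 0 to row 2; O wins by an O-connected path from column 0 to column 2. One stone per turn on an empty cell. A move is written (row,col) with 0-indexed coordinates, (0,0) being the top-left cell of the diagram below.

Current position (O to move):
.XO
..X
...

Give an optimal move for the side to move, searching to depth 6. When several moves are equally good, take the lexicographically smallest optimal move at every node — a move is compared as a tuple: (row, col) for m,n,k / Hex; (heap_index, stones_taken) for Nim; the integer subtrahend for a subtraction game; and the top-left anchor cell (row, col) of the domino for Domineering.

p1 O@[.XO/..X/...]: (0,0)[OXO/..X/...]-1 (1,0)[.XO/O.X/...]-1 (1,1)[.XO/.OX/...]+1* (2,0)[.XO/..X/O..]-1 (2,1)[.XO/..X/.O.]-1 (2,2)[.XO/..X/..O]-1
p2 X@[.XO/.OX/...]: (0,0)[XXO/.OX/...]-1* (1,0)[.XO/XOX/...]-1 (2,0)[.XO/.OX/X..]-1 (2,1)[.XO/.OX/.X.]-1 (2,2)[.XO/.OX/..X]-1
p3 O@[XXO/.OX/...]: (1,0)[XXO/OOX/...]+1* (2,0)[XXO/.OX/O..]+1 (2,1)[XXO/.OX/.O.]+1 (2,2)[XXO/.OX/..O]+1
p4 X@[XXO/OOX/...] terminal -1; root [.XO/..X/...] d6

O's best at [.XO/..X/...]: (1,1)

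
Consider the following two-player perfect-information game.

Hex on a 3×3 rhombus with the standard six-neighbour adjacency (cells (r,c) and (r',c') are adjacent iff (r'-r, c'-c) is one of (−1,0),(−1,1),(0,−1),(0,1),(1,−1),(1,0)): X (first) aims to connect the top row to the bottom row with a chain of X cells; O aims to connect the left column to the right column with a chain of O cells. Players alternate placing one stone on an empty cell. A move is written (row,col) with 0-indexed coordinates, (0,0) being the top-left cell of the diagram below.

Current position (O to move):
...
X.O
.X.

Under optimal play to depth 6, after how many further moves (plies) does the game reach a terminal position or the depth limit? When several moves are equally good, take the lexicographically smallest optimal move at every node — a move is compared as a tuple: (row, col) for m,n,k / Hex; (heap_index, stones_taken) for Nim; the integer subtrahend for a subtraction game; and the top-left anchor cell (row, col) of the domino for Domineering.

p1 O@[.../X.O/.X.]: (0,0)[O../X.O/.X.]-1* (0,1)[.O./X.O/.X.]-1 (0,2)[..O/X.O/.X.]-1 (1,1)[.../XOO/.X.]-1 (2,0)[.../X.O/OX.]-1 (2,2)[.../X.O/.XO]-1
p2 X@[O../X.O/.X.]: (0,1)[OX./X.O/.X.]+1* (0,2)[O.X/X.O/.X.]-1 (1,1)[O../XXO/.X.]+1 (2,0)[O../X.O/XX.]-1 (2,2)[O../X.O/.XX]-1
p3 O@[OX./X.O/.X.]: (0,2)[OXO/X.O/.X.]-1* (1,1)[OX./XOO/.X.]-1 (2,0)[OX./X.O/OX.]-1 (2,2)[OX./X.O/.XO]-1
p4 X@[OXO/X.O/.X.]: (1,1)[OXO/XXO/.X.]+1* (2,0)[OXO/X.O/XX.]+1 (2,2)[OXO/X.O/.XX]+1
p5 O@[OXO/XXO/.X.] terminal -1; root [.../X.O/.X.] d6

PV length from [.../X.O/.X.]: 4 plies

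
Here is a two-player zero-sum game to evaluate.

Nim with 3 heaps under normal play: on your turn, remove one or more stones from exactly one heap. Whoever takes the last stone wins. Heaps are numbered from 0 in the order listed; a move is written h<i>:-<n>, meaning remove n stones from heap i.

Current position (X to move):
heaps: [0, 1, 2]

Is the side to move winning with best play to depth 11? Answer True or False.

X winning at [(0,1,2)]: True

[(0,1,2)] X move#1: h1:-1:-1/(0,0,2), h2:-1:+1/(0,1,1)*, h2:-2:-1/(0,1,0)
[(0,1,1)] O move#2: h1:-1:-1/(0,0,1)*, h2:-1:-1/(0,1,0)
[(0,0,1)] X move#3: h2:-1:+1/(0,0,0)*
[(0,0,0)] end (terminal -1, O#4); searched (0,1,2) to 11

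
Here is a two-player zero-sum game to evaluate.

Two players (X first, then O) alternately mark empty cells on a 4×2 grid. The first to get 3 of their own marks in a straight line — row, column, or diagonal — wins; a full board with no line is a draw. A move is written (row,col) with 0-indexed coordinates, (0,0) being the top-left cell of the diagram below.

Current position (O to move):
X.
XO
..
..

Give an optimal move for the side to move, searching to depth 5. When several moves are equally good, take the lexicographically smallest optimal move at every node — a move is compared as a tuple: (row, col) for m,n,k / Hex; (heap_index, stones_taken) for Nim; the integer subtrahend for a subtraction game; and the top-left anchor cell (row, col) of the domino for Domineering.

O's best at [X./XO/../..]: (2,0)

p1 O@[X./XO/../..]: (0,1)[XO/XO/../..]-1 (2,0)[X./XO/O./..]+0* (2,1)[X./XO/.O/..]-1 (3,0)[X./XO/../O.]-1 (3,1)[X./XO/../.O]-1
p2 X@[X./XO/O./..]: (0,1)[XX/XO/O./..]+0* (2,1)[X./XO/OX/..]+0 (3,0)[X./XO/O./X.]-1 (3,1)[X./XO/O./.X]+0
p3 O@[XX/XO/O./..]: (2,1)[XX/XO/OO/..]+0* (3,0)[XX/XO/O./O.]+0 (3,1)[XX/XO/O./.O]+0
p4 X@[XX/XO/OO/..]: (3,0)[XX/XO/OO/X.]-1 (3,1)[XX/XO/OO/.X]+0*
p5 O@[XX/XO/OO/.X]: (3,0)[XX/XO/OO/OX]+0*
p6 X@[XX/XO/OO/OX] terminal +0; root [X./XO/../..] d5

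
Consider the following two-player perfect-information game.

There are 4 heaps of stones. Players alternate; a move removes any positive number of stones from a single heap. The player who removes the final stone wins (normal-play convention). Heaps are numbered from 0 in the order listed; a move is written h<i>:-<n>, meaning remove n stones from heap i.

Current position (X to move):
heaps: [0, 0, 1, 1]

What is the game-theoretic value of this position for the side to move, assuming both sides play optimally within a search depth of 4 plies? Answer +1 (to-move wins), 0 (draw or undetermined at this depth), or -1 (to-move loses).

[(0,0,1,1)] X move#1: h2:-1:-1/(0,0,0,1)*, h3:-1:-1/(0,0,1,0)
[(0,0,0,1)] O move#2: h3:-1:+1/(0,0,0,0)*
[(0,0,0,0)] end (terminal -1, X#3); searched (0,0,1,1) to 4

value((0,0,1,1), X) = -1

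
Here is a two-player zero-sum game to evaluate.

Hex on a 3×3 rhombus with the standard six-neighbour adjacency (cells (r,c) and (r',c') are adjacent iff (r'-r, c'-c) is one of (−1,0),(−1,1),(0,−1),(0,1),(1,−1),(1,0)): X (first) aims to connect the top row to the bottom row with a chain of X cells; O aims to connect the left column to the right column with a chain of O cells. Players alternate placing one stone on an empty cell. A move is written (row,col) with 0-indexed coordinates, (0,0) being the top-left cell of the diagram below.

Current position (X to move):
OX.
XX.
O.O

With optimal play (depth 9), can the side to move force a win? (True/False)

X winning at [OX./XX./O.O]: True

p1 X@[OX./XX./O.O]: (0,2)[OXX/XX./O.O]-1 (1,2)[OX./XXX/O.O]-1 (2,1)[OX./XX./OXO]+1*
p2 O@[OX./XX./OXO] terminal -1; root [OX./XX./O.O] d9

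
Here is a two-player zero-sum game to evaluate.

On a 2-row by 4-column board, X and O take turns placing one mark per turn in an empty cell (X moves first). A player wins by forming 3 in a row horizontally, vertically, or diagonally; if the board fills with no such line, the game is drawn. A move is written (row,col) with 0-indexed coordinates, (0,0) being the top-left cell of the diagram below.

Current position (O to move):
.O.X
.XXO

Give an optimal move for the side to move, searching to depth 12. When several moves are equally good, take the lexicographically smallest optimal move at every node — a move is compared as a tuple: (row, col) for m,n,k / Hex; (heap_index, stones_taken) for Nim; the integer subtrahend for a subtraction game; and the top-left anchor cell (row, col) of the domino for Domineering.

p1 O@[.O.X/.XXO]: (0,0)[OO.X/.XXO]-1 (0,2)[.OOX/.XXO]-1 (1,0)[.O.X/OXXO]+0*
p2 X@[.O.X/OXXO]: (0,0)[XO.X/OXXO]+0* (0,2)[.OXX/OXXO]+0
p3 O@[XO.X/OXXO]: (0,2)[XOOX/OXXO]+0*
p4 X@[XOOX/OXXO] terminal +0; root [.O.X/.XXO] d12

O's best at [.O.X/.XXO]: (1,0)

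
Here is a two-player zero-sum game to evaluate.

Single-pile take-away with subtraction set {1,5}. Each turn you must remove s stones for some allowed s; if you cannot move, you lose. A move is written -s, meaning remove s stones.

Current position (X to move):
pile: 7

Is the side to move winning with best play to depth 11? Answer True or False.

X winning at [7]: True

p1 X@[7]: -1[6]+1* -5[2]+1
p2 O@[6]: -1[5]-1* -5[1]-1
p3 X@[5]: -1[4]+1* -5[0]+1
p4 O@[4]: -1[3]-1*
p5 X@[3]: -1[2]+1*
p6 O@[2]: -1[1]-1*
p7 X@[1]: -1[0]+1*
p8 O@[0] terminal -1; root [7] d11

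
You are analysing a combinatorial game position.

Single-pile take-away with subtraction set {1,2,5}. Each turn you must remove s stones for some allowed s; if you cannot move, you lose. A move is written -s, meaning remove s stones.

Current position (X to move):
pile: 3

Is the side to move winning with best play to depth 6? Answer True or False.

X winning at [3]: False

[3] X move#1: -1:-1/2*, -2:-1/1
[2] O move#2: -1:-1/1, -2:+1/0*
[0] end (terminal -1, X#3); searched 3 to 6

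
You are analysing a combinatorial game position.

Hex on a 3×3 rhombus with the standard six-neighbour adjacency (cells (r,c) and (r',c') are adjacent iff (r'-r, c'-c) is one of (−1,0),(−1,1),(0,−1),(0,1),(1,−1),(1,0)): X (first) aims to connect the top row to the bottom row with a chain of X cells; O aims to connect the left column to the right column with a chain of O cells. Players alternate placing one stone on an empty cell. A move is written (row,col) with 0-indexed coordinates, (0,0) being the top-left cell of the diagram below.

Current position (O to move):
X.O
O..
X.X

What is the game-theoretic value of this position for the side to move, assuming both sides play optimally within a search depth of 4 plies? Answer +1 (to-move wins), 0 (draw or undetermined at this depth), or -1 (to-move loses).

value(X.O/O../X.X, O) = +1

p1 O@[X.O/O../X.X]: (0,1)[XOO/O../X.X]+1* (1,1)[X.O/OO./X.X]+1 (1,2)[X.O/O.O/X.X]+1 (2,1)[X.O/O../XOX]+1
p2 X@[XOO/O../X.X] terminal -1; root [X.O/O../X.X] d4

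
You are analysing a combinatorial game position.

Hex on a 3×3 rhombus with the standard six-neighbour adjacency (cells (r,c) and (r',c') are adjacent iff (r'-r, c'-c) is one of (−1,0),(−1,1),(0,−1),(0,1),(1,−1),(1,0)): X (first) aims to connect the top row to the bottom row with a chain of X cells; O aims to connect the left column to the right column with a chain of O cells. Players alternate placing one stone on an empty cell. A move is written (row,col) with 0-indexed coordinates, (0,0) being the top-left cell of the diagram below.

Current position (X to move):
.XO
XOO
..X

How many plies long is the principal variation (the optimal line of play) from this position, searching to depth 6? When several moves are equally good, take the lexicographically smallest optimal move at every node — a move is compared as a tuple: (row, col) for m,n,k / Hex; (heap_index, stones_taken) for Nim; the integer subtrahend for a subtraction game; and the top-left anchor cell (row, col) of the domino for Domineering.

[.XO/XOO/..X] X move#1: (0,0):-1/XXO/XOO/..X, (2,0):+1/.XO/XOO/X.X*, (2,1):-1/.XO/XOO/.XX
[.XO/XOO/X.X] end (terminal -1, O#2); searched .XO/XOO/..X to 6

PV length from [.XO/XOO/..X]: 1 ply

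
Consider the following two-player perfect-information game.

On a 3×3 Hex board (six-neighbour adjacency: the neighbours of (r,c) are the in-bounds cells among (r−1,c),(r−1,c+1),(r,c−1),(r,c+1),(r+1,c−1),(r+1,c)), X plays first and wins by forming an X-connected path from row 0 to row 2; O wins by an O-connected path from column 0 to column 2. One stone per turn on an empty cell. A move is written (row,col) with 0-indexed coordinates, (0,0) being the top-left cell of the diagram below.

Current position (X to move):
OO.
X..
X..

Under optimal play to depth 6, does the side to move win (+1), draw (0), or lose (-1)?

p1 X@[OO./X../X..]: (0,2)[OOX/X../X..]+1* (1,1)[OO./XX./X..]-1 (1,2)[OO./X.X/X..]-1 (2,1)[OO./X../XX.]-1 (2,2)[OO./X../X.X]-1
p2 O@[OOX/X../X..]: (1,1)[OOX/XO./X..]-1* (1,2)[OOX/X.O/X..]-1 (2,1)[OOX/X../XO.]-1 (2,2)[OOX/X../X.O]-1
p3 X@[OOX/XO./X..]: (1,2)[OOX/XOX/X..]+1* (2,1)[OOX/XO./XX.]-1 (2,2)[OOX/XO./X.X]-1
p4 O@[OOX/XOX/X..]: (2,1)[OOX/XOX/XO.]-1* (2,2)[OOX/XOX/X.O]-1
p5 X@[OOX/XOX/XO.]: (2,2)[OOX/XOX/XOX]+1*
p6 O@[OOX/XOX/XOX] terminal -1; root [OO./X../X..] d6

value(OO./X../X.., X) = +1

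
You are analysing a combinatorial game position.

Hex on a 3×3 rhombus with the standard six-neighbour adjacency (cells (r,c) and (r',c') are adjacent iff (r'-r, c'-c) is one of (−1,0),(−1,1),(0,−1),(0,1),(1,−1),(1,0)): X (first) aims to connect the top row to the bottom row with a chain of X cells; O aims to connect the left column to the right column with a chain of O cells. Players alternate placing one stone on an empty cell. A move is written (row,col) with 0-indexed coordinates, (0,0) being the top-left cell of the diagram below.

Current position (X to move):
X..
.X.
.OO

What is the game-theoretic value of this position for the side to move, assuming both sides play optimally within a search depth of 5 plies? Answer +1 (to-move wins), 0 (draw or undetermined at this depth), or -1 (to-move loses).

value(X../.X./.OO, X) = +1

ply 1, X at X../.X./.OO | (0,1)=-1→XX./.X./.OO; (0,2)=-1→X.X/.X./.OO; (1,0)=-1→X../XX./.OO; (1,2)=-1→X../.XX/.OO; (2,0)=+1→X../.X./XOO*
ply 2, O at X../.X./XOO | (0,1)=-1→XO./.X./XOO*; (0,2)=-1→X.O/.X./XOO; (1,0)=-1→X../OX./XOO; (1,2)=-1→X../.XO/XOO
ply 3, X at XO./.X./XOO | (0,2)=+1→XOX/.X./XOO*; (1,0)=+1→XO./XX./XOO; (1,2)=+1→XO./.XX/XOO
ply 4: XOX/.X./XOO is terminal -1 (O); from X../.X./.OO depth 5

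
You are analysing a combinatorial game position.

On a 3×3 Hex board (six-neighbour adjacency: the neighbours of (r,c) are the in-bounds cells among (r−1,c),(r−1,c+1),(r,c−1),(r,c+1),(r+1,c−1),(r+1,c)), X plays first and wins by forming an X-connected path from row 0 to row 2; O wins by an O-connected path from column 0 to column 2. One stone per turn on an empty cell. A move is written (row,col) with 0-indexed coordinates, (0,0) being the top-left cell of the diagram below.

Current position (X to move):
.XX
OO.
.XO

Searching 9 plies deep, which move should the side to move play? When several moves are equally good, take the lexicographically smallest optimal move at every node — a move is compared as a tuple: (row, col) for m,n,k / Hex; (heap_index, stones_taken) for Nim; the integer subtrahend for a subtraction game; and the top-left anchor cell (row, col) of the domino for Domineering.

X's best at [.XX/OO./.XO]: (1,2)

[.XX/OO./.XO] X move#1: (0,0):-1/XXX/OO./.XO, (1,2):+1/.XX/OOX/.XO*, (2,0):-1/.XX/OO./XXO
[.XX/OOX/.XO] end (terminal -1, O#2); searched .XX/OO./.XO to 9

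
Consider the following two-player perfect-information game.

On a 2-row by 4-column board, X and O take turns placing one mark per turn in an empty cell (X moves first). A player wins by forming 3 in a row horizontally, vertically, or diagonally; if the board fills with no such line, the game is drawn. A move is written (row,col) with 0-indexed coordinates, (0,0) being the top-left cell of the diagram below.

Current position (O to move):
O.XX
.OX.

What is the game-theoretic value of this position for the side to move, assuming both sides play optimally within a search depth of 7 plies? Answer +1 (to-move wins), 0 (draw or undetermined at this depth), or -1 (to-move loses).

value(O.XX/.OX., O) = 0

[O.XX/.OX.] O move#1: (0,1):+0/OOXX/.OX.*, (1,0):-1/O.XX/OOX., (1,3):-1/O.XX/.OXO
[OOXX/.OX.] X move#2: (1,0):+0/OOXX/XOX.*, (1,3):+0/OOXX/.OXX
[OOXX/XOX.] O move#3: (1,3):+0/OOXX/XOXO*
[OOXX/XOXO] end (terminal +0, X#4); searched O.XX/.OX. to 7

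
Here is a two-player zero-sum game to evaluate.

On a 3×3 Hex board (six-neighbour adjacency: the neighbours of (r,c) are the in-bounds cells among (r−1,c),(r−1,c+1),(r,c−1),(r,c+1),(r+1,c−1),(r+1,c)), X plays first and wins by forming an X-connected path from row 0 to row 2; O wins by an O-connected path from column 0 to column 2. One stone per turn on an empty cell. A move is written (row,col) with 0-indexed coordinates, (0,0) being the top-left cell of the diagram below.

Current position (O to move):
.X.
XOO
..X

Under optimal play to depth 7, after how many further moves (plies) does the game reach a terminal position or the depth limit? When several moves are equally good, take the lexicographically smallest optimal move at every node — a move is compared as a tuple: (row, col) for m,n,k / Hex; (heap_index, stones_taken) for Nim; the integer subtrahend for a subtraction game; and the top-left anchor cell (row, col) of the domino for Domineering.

ply 1, O at .X./XOO/..X | (0,0)=-1→OX./XOO/..X; (0,2)=-1→.XO/XOO/..X; (2,0)=+1→.X./XOO/O.X*; (2,1)=-1→.X./XOO/.OX
ply 2: .X./XOO/O.X is terminal -1 (X); from .X./XOO/..X depth 7

PV length from [.X./XOO/..X]: 1 ply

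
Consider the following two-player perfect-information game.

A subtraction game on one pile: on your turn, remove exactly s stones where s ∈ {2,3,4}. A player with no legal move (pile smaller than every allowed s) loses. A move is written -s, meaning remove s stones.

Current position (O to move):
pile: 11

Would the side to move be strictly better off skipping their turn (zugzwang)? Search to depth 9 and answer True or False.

p1 O@[11]: -2[9]-1 -3[8]-1 -4[7]+1*
p2 X@[7]: -2[5]-1* -3[4]-1 -4[3]-1
p3 O@[5]: -2[3]-1 -3[2]-1 -4[1]+1*
p4 X@[1] terminal -1; root [11] d9
pass branch (X moves first from the same position):
  | p1 X@[11]: -2[9]-1 -3[8]-1 -4[7]+1*
  | p2 O@[7]: -2[5]-1* -3[4]-1 -4[3]-1
  | p3 X@[5]: -2[3]-1 -3[2]-1 -4[1]+1*
  | p4 O@[1] terminal -1; root [11] d9
O moving scores +1; O passing scores -1

zugzwang(11, O) = False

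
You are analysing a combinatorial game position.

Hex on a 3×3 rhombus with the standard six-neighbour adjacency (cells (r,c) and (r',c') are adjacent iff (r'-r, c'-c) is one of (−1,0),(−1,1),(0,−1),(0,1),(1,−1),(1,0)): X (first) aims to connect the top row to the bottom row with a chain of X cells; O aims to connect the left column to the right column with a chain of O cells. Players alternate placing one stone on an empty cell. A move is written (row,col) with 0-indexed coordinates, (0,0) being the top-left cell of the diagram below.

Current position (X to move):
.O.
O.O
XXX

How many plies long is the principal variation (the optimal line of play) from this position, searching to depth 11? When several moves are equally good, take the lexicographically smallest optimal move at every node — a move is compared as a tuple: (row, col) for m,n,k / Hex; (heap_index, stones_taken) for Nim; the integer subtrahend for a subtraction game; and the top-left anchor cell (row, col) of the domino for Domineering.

PV length from [.O./O.O/XXX]: 2 plies

[.O./O.O/XXX] X move#1: (0,0):-1/XO./O.O/XXX*, (0,2):-1/.OX/O.O/XXX, (1,1):-1/.O./OXO/XXX
[XO./O.O/XXX] O move#2: (0,2):+1/XOO/O.O/XXX*, (1,1):+1/XO./OOO/XXX
[XOO/O.O/XXX] end (terminal -1, X#3); searched .O./O.O/XXX to 11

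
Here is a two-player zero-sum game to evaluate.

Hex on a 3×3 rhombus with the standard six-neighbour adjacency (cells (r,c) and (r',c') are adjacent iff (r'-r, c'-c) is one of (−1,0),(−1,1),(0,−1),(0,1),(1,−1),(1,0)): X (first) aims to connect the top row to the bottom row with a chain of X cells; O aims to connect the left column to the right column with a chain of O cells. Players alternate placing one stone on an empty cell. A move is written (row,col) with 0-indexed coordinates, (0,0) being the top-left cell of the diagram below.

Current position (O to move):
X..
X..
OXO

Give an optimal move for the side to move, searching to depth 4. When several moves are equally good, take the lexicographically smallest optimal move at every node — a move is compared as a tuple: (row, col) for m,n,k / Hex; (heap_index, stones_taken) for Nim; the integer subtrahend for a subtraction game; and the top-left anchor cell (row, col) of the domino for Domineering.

[X../X../OXO] O move#1: (0,1):-1/XO./X../OXO, (0,2):-1/X.O/X../OXO, (1,1):+1/X../XO./OXO*, (1,2):-1/X../X.O/OXO
[X../XO./OXO] X move#2: (0,1):-1/XX./XO./OXO*, (0,2):-1/X.X/XO./OXO, (1,2):-1/X../XOX/OXO
[XX./XO./OXO] O move#3: (0,2):+1/XXO/XO./OXO*, (1,2):+1/XX./XOO/OXO
[XXO/XO./OXO] end (terminal -1, X#4); searched X../X../OXO to 4

O's best at [X../X../OXO]: (1,1)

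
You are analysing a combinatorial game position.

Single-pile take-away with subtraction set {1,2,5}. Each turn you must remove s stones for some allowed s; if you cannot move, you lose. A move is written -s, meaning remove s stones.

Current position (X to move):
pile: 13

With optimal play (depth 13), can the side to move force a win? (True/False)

X winning at [13]: True

p1 X@[13]: -1[12]+1* -2[11]-1 -5[8]-1
p2 O@[12]: -1[11]-1* -2[10]-1 -5[7]-1
p3 X@[11]: -1[10]-1 -2[9]+1* -5[6]+1
p4 O@[9]: -1[8]-1* -2[7]-1 -5[4]-1
p5 X@[8]: -1[7]-1 -2[6]+1* -5[3]+1
p6 O@[6]: -1[5]-1* -2[4]-1 -5[1]-1
p7 X@[5]: -1[4]-1 -2[3]+1* -5[0]+1
p8 O@[3]: -1[2]-1* -2[1]-1
p9 X@[2]: -1[1]-1 -2[0]+1*
p10 O@[0] terminal -1; root [13] d13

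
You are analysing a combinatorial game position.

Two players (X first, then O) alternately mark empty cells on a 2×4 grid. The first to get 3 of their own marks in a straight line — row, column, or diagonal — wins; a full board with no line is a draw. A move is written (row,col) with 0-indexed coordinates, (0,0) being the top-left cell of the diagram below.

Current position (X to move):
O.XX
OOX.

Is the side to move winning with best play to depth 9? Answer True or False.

p1 X@[O.XX/OOX.]: (0,1)[OXXX/OOX.]+1* (1,3)[O.XX/OOXX]+0
p2 O@[OXXX/OOX.] terminal -1; root [O.XX/OOX.] d9

X winning at [O.XX/OOX.]: True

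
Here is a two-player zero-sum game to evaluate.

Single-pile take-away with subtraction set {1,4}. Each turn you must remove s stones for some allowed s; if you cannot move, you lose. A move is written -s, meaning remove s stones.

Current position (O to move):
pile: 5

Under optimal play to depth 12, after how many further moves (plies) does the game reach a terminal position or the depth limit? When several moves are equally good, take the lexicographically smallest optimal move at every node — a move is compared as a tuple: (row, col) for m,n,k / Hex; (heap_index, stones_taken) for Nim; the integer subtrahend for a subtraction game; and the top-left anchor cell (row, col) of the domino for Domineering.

ply 1, O at 5 | -1=-1→4*; -4=-1→1
ply 2, X at 4 | -1=-1→3; -4=+1→0*
ply 3: 0 is terminal -1 (O); from 5 depth 12

PV length from [5]: 2 plies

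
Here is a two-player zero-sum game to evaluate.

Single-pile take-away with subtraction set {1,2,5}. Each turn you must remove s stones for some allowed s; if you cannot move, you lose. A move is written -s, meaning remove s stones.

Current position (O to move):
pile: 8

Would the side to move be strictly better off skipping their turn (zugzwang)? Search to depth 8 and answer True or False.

p1 O@[8]: -1[7]-1 -2[6]+1* -5[3]+1
p2 X@[6]: -1[5]-1* -2[4]-1 -5[1]-1
p3 O@[5]: -1[4]-1 -2[3]+1* -5[0]+1
p4 X@[3]: -1[2]-1* -2[1]-1
p5 O@[2]: -1[1]-1 -2[0]+1*
p6 X@[0] terminal -1; root [8] d8
pass branch (X moves first from the same position):
  | p1 X@[8]: -1[7]-1 -2[6]+1* -5[3]+1
  | p2 O@[6]: -1[5]-1* -2[4]-1 -5[1]-1
  | p3 X@[5]: -1[4]-1 -2[3]+1* -5[0]+1
  | p4 O@[3]: -1[2]-1* -2[1]-1
  | p5 X@[2]: -1[1]-1 -2[0]+1*
  | p6 O@[0] terminal -1; root [8] d8
O moving scores +1; O passing scores -1

zugzwang(8, O) = False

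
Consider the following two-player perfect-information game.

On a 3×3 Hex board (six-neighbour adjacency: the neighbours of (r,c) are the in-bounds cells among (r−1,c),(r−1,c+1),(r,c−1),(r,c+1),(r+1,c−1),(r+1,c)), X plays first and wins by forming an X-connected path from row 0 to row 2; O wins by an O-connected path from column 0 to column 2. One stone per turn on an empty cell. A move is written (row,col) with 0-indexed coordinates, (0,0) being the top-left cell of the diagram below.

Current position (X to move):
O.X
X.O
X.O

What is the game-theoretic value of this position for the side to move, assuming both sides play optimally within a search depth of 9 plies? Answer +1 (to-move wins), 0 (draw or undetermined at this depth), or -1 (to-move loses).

p1 X@[O.X/X.O/X.O]: (0,1)[OXX/X.O/X.O]+1* (1,1)[O.X/XXO/X.O]+1 (2,1)[O.X/X.O/XXO]+1
p2 O@[OXX/X.O/X.O] terminal -1; root [O.X/X.O/X.O] d9

value(O.X/X.O/X.O, X) = +1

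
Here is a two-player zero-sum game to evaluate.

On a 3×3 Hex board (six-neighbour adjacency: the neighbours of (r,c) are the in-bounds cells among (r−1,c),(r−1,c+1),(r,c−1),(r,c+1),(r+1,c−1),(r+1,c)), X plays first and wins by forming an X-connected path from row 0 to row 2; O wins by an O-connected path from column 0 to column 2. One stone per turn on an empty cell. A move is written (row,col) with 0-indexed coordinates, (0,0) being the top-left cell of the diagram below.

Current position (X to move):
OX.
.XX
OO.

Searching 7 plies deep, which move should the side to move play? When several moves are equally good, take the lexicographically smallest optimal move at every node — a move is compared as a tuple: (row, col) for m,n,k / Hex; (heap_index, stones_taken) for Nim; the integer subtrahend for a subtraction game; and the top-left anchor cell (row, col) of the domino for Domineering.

[OX./.XX/OO.] X move#1: (0,2):-1/OXX/.XX/OO., (1,0):-1/OX./XXX/OO., (2,2):+1/OX./.XX/OOX*
[OX./.XX/OOX] end (terminal -1, O#2); searched OX./.XX/OO. to 7

X's best at [OX./.XX/OO.]: (2,2)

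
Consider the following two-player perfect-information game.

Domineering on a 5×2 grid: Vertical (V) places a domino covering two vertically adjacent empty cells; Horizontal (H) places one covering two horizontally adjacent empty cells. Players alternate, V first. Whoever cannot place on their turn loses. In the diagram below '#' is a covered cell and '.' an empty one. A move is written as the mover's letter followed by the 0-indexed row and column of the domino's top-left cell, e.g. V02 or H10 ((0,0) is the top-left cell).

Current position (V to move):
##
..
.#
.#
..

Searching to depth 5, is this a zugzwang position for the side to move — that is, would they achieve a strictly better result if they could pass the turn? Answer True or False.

zugzwang(##/../.#/.#/.., V) = True

[##/../.#/.#/..] V move#1: V10:-1/##/#./##/.#/..*, V20:-1/##/../##/##/.., V30:-1/##/../.#/##/#.
[##/#./##/.#/..] H move#2: H40:+1/##/#./##/.#/##*
[##/#./##/.#/##] end (terminal -1, V#3); searched ##/../.#/.#/.. to 5
pass branch (H moves first from the same position):
  | [##/../.#/.#/..] H move#1: H10:-1/##/##/.#/.#/..*, H40:-1/##/../.#/.#/##
  | [##/##/.#/.#/..] V move#2: V20:-1/##/##/##/##/.., V30:+1/##/##/.#/##/#.*
  | [##/##/.#/##/#.] end (terminal -1, H#3); searched ##/../.#/.#/.. to 5
V moving scores -1; V passing scores +1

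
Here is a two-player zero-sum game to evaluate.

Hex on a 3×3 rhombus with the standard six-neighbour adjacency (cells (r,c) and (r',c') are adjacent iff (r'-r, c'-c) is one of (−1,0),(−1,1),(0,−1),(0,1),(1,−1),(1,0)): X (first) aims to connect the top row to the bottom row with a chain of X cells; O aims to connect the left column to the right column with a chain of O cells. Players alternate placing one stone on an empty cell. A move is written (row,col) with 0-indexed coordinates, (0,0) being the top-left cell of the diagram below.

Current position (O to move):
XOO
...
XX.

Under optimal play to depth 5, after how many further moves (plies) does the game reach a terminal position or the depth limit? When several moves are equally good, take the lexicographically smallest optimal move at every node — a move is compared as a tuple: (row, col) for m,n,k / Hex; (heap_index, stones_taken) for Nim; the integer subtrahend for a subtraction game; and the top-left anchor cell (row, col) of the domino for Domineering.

PV length from [XOO/.../XX.]: 1 ply

ply 1, O at XOO/.../XX. | (1,0)=+1→XOO/O../XX.*; (1,1)=-1→XOO/.O./XX.; (1,2)=-1→XOO/..O/XX.; (2,2)=-1→XOO/.../XXO
ply 2: XOO/O../XX. is terminal -1 (X); from XOO/.../XX. depth 5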